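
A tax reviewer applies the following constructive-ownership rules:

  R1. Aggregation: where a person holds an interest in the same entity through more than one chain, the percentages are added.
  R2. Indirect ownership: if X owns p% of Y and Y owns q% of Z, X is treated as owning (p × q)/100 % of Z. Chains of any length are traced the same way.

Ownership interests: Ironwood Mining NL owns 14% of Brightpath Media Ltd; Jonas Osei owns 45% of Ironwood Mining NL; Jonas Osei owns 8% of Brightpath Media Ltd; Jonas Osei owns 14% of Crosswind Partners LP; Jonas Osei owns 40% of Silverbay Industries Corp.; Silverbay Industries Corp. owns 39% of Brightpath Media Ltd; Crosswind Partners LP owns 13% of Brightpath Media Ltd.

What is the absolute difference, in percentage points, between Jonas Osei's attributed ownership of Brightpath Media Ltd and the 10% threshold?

21.72

Chain via Ironwood Mining NL (R2): 45% × 14% = 6.3% of Brightpath Media Ltd.
Chain via Silverbay Industries Corp. (R2): 40% × 39% = 15.6% of Brightpath Media Ltd.
Chain via Crosswind Partners LP (R2): 14% × 13% = 1.82% of Brightpath Media Ltd.
Direct interest in Brightpath Media Ltd: 8%.
Aggregating (R1): 6.3% + 15.6% + 1.82% + 8% = 31.72%.
31.72% exceeds the 10% threshold by 21.72 percentage points.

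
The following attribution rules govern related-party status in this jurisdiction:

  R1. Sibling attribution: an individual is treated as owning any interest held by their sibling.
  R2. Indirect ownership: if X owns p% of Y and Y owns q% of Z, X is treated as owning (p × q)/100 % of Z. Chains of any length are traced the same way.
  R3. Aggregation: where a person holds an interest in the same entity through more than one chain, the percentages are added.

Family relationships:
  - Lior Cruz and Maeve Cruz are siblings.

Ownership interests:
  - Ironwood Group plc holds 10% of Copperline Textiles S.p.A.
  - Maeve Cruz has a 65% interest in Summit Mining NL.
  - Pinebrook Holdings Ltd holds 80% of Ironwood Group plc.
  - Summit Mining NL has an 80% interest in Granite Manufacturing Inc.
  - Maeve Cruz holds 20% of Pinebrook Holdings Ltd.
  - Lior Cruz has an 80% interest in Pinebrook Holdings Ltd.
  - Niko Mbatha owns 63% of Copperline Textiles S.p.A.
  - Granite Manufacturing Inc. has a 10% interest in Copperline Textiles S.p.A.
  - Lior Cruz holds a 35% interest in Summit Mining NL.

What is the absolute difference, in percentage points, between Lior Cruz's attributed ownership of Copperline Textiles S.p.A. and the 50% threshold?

34

By sibling attribution (R1), Lior Cruz is treated as also owning Maeve Cruz's interest in Pinebrook Holdings Ltd, giving 80% + 20% = 100%.
By sibling attribution (R1), Lior Cruz is treated as also owning Maeve Cruz's interest in Summit Mining NL, giving 35% + 65% = 100%.
Chain via Pinebrook Holdings Ltd → Ironwood Group plc (R2): 100% × 80% × 10% = 8% of Copperline Textiles S.p.A.
Chain via Summit Mining NL → Granite Manufacturing Inc. (R2): 100% × 80% × 10% = 8% of Copperline Textiles S.p.A.
Aggregating (R3): 8% + 8% = 16%.
16% falls short of the 50% threshold by 34 percentage points.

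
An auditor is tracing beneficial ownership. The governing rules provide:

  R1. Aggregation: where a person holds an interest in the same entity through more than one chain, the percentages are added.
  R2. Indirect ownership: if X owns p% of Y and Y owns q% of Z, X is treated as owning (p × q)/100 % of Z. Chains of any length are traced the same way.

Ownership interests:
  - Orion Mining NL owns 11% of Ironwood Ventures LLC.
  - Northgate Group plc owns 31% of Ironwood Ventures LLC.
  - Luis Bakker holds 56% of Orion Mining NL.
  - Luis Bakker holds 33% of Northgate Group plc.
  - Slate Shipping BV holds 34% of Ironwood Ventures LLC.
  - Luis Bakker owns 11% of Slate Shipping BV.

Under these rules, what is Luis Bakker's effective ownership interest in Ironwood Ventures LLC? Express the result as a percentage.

Chain via Slate Shipping BV (R2): 11% × 34% = 3.74% of Ironwood Ventures LLC.
Chain via Northgate Group plc (R2): 33% × 31% = 10.23% of Ironwood Ventures LLC.
Chain via Orion Mining NL (R2): 56% × 11% = 6.16% of Ironwood Ventures LLC.
Aggregating (R1): 3.74% + 10.23% + 6.16% = 20.13%.

20.13%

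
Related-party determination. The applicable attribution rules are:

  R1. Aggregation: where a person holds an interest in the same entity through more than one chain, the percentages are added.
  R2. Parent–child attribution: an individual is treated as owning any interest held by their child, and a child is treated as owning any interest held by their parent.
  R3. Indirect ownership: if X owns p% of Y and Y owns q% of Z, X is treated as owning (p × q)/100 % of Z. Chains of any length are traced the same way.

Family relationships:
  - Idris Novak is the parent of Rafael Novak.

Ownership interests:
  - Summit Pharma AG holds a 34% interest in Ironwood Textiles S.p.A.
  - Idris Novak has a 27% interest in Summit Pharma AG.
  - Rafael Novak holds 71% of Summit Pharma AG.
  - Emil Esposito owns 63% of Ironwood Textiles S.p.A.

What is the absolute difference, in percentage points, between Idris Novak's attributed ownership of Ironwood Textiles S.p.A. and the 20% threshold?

By parent–child attribution (R2), Idris Novak is treated as also owning Rafael Novak's interest in Summit Pharma AG, giving 27% + 71% = 98%.
Chain via Summit Pharma AG (R3): 98% × 34% = 33.32% of Ironwood Textiles S.p.A.
33.32% exceeds the 20% threshold by 13.32 percentage points.

13.32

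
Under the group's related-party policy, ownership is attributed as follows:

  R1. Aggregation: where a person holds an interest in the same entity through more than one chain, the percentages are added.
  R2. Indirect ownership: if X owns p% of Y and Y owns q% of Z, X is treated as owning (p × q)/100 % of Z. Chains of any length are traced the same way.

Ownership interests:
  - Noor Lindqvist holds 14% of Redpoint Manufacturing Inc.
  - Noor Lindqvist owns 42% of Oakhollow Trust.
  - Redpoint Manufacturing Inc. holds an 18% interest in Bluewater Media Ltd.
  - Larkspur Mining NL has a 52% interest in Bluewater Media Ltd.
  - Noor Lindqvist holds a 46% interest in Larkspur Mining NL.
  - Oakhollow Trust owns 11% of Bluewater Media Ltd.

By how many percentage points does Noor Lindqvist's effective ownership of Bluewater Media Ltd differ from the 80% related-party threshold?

Chain via Larkspur Mining NL (R2): 46% × 52% = 23.92% of Bluewater Media Ltd.
Chain via Oakhollow Trust (R2): 42% × 11% = 4.62% of Bluewater Media Ltd.
Chain via Redpoint Manufacturing Inc. (R2): 14% × 18% = 2.52% of Bluewater Media Ltd.
Aggregating (R1): 23.92% + 4.62% + 2.52% = 31.06%.
31.06% falls short of the 80% threshold by 48.94 percentage points.

48.94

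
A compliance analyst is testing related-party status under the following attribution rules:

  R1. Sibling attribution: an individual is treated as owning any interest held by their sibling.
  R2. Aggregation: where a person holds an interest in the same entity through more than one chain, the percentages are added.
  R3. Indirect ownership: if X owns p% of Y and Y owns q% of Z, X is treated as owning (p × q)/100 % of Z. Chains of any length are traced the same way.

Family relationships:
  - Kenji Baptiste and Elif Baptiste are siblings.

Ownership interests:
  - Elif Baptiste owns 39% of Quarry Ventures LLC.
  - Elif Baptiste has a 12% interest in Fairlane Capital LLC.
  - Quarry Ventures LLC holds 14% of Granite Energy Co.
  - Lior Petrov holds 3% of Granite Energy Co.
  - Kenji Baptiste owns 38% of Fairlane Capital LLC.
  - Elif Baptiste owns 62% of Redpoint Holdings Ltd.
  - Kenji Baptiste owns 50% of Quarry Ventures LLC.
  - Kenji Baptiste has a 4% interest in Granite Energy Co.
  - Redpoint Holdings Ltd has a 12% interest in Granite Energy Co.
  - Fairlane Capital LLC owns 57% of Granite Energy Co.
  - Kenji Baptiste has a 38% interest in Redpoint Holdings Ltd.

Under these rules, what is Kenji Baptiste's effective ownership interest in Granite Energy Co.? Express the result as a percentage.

56.96%

By sibling attribution (R1), Kenji Baptiste is treated as also owning Elif Baptiste's interest in Quarry Ventures LLC, giving 50% + 39% = 89%.
By sibling attribution (R1), Kenji Baptiste is treated as also owning Elif Baptiste's interest in Fairlane Capital LLC, giving 38% + 12% = 50%.
By sibling attribution (R1), Kenji Baptiste is treated as also owning Elif Baptiste's interest in Redpoint Holdings Ltd, giving 38% + 62% = 100%.
Chain via Quarry Ventures LLC (R3): 89% × 14% = 12.46% of Granite Energy Co.
Chain via Fairlane Capital LLC (R3): 50% × 57% = 28.5% of Granite Energy Co.
Chain via Redpoint Holdings Ltd (R3): 100% × 12% = 12% of Granite Energy Co.
Direct interest in Granite Energy Co: 4%.
Aggregating (R2): 12.46% + 28.5% + 12% + 4% = 56.96%.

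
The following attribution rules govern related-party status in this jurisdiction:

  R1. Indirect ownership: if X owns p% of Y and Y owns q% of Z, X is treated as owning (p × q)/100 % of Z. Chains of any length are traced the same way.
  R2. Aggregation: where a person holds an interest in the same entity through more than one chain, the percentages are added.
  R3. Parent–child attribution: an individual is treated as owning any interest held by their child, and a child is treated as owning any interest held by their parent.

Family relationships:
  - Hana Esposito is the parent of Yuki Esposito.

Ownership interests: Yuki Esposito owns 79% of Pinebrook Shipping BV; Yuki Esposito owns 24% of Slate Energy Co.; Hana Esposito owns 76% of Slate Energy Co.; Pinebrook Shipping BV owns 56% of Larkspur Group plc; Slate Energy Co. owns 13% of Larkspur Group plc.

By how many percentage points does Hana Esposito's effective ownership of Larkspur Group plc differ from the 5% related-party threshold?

52.24

By parent–child attribution (R3), Hana Esposito is treated as also owning Yuki Esposito's interest in Slate Energy Co, giving 76% + 24% = 100%.
By parent–child attribution (R3), Hana Esposito is treated as owning Yuki Esposito's 79% interest in Pinebrook Shipping BV.
Chain via Slate Energy Co. (R1): 100% × 13% = 13% of Larkspur Group plc.
Chain via Pinebrook Shipping BV (R1): 79% × 56% = 44.24% of Larkspur Group plc.
Aggregating (R2): 13% + 44.24% = 57.24%.
57.24% exceeds the 5% threshold by 52.24 percentage points.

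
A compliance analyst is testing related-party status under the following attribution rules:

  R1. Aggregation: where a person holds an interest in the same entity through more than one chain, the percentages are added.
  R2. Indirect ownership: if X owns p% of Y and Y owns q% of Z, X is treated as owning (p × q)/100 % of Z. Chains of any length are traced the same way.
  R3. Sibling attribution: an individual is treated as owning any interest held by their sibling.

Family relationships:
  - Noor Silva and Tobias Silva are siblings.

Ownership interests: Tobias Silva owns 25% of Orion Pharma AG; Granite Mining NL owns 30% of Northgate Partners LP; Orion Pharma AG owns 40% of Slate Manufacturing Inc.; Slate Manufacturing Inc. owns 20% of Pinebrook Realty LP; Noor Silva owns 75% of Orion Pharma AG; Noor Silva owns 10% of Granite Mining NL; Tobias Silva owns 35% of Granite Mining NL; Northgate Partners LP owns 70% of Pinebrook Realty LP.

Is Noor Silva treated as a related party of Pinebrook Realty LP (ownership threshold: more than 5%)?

By sibling attribution (R3), Noor Silva is treated as also owning Tobias Silva's interest in Granite Mining NL, giving 10% + 35% = 45%.
By sibling attribution (R3), Noor Silva is treated as also owning Tobias Silva's interest in Orion Pharma AG, giving 75% + 25% = 100%.
Chain via Granite Mining NL → Northgate Partners LP (R2): 45% × 30% × 70% = 9.45% of Pinebrook Realty LP.
Chain via Orion Pharma AG → Slate Manufacturing Inc. (R2): 100% × 40% × 20% = 8% of Pinebrook Realty LP.
Aggregating (R1): 9.45% + 8% = 17.45%.
17.45% exceeds the 5% threshold, so Noor is a related party to Pinebrook Realty LP.

Yes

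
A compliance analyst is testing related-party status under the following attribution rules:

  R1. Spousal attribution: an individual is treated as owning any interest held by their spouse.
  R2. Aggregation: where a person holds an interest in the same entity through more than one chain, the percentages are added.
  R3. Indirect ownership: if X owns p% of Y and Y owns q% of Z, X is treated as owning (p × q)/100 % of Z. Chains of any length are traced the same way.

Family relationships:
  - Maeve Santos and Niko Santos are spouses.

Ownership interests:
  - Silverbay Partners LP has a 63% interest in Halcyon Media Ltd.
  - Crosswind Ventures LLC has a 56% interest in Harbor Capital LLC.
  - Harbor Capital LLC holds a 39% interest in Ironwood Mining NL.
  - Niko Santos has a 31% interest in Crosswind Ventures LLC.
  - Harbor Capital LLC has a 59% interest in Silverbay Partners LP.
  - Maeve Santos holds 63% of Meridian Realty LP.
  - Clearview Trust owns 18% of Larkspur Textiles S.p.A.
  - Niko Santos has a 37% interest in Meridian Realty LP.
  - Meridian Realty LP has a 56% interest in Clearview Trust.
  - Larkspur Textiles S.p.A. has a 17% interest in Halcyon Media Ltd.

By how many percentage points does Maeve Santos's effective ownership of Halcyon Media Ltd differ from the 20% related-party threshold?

By spousal attribution (R1), Maeve Santos is treated as also owning Niko Santos's interest in Meridian Realty LP, giving 63% + 37% = 100%.
By spousal attribution (R1), Maeve Santos is treated as owning Niko Santos's 31% interest in Crosswind Ventures LLC.
Chain via Meridian Realty LP → Clearview Trust → Larkspur Textiles S.p.A. (R3): 100% × 56% × 18% × 17% = 1.7136% of Halcyon Media Ltd.
Chain via Crosswind Ventures LLC → Harbor Capital LLC → Silverbay Partners LP (R3): 31% × 56% × 59% × 63% = 6.452712% of Halcyon Media Ltd.
Aggregating (R2): 1.7136% + 6.452712% = 8.166312%.
8.166312% falls short of the 20% threshold by 11.833688 percentage points.

11.833688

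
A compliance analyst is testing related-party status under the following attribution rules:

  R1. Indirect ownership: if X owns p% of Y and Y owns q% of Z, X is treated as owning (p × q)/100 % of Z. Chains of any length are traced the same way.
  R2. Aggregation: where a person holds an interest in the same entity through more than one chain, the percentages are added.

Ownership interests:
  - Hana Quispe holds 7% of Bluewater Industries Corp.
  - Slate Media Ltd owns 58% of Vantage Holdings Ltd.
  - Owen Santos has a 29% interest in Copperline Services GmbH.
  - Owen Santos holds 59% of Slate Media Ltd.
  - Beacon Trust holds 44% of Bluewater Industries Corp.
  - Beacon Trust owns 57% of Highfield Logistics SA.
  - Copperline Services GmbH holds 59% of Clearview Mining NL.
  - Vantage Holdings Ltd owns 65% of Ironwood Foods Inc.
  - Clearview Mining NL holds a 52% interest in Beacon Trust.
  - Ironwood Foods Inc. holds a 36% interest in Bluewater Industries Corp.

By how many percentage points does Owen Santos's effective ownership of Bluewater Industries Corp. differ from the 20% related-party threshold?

8.077752

Chain via Copperline Services GmbH → Clearview Mining NL → Beacon Trust (R1): 29% × 59% × 52% × 44% = 3.914768% of Bluewater Industries Corp.
Chain via Slate Media Ltd → Vantage Holdings Ltd → Ironwood Foods Inc. (R1): 59% × 58% × 65% × 36% = 8.00748% of Bluewater Industries Corp.
Aggregating (R2): 3.914768% + 8.00748% = 11.922248%.
11.922248% falls short of the 20% threshold by 8.077752 percentage points.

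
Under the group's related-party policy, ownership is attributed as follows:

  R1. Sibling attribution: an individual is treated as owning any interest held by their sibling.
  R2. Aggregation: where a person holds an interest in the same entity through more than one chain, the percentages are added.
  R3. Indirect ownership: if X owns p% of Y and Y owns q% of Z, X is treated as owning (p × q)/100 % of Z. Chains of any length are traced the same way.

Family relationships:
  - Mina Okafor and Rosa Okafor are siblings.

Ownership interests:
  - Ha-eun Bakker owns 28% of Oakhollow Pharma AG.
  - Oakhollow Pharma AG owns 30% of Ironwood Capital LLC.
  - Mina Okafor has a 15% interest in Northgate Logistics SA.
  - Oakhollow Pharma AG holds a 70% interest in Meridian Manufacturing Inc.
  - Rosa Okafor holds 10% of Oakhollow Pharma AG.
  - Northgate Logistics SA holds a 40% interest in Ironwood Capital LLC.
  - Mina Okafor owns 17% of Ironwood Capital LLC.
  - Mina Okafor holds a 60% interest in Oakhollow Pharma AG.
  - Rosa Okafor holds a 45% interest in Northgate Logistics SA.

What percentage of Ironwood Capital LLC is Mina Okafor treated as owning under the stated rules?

By sibling attribution (R1), Mina Okafor is treated as also owning Rosa Okafor's interest in Northgate Logistics SA, giving 15% + 45% = 60%.
By sibling attribution (R1), Mina Okafor is treated as also owning Rosa Okafor's interest in Oakhollow Pharma AG, giving 60% + 10% = 70%.
Chain via Northgate Logistics SA (R3): 60% × 40% = 24% of Ironwood Capital LLC.
Chain via Oakhollow Pharma AG (R3): 70% × 30% = 21% of Ironwood Capital LLC.
Direct interest in Ironwood Capital LLC: 17%.
Aggregating (R2): 24% + 21% + 17% = 62%.

62%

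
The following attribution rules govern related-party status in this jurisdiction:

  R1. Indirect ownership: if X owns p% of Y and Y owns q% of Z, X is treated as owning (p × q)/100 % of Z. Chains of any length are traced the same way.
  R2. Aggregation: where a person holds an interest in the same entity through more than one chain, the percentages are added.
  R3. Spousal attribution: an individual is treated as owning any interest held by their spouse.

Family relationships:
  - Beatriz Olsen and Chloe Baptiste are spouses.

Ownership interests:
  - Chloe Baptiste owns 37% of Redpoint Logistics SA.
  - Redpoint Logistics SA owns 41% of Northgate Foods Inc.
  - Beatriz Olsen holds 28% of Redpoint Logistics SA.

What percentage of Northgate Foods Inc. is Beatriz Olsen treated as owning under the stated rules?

26.65%

By spousal attribution (R3), Beatriz Olsen is treated as also owning Chloe Baptiste's interest in Redpoint Logistics SA, giving 28% + 37% = 65%.
Chain via Redpoint Logistics SA (R1): 65% × 41% = 26.65% of Northgate Foods Inc.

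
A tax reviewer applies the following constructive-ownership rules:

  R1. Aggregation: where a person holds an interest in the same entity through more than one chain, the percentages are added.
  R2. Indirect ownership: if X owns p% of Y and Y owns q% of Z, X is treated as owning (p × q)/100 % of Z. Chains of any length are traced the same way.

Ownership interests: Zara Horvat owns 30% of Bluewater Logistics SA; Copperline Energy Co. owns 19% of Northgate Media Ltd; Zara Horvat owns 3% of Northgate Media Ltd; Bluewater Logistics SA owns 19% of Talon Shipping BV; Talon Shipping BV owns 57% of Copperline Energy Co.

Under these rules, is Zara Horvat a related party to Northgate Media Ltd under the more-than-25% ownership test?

No

Chain via Bluewater Logistics SA → Talon Shipping BV → Copperline Energy Co. (R2): 30% × 19% × 57% × 19% = 0.61731% of Northgate Media Ltd.
Direct interest in Northgate Media Ltd: 3%.
Aggregating (R1): 0.61731% + 3% = 3.61731%.
3.61731% does not exceed the 25% threshold, so Zara is not a related party to Northgate Media Ltd.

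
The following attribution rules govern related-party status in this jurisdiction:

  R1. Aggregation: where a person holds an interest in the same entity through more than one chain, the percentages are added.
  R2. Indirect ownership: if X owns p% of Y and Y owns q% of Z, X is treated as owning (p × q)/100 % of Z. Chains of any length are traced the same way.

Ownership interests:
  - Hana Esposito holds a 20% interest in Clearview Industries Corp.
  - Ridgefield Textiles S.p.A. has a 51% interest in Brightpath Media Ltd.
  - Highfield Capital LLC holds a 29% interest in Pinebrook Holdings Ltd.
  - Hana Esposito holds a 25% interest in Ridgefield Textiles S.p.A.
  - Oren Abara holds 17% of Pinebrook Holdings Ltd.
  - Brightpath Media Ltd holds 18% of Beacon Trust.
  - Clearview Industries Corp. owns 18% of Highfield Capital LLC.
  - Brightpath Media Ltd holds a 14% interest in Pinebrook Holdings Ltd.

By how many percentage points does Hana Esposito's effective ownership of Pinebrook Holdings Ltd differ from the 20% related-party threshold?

Chain via Ridgefield Textiles S.p.A. → Brightpath Media Ltd (R2): 25% × 51% × 14% = 1.785% of Pinebrook Holdings Ltd.
Chain via Clearview Industries Corp. → Highfield Capital LLC (R2): 20% × 18% × 29% = 1.044% of Pinebrook Holdings Ltd.
Aggregating (R1): 1.785% + 1.044% = 2.829%.
2.829% falls short of the 20% threshold by 17.171 percentage points.

17.171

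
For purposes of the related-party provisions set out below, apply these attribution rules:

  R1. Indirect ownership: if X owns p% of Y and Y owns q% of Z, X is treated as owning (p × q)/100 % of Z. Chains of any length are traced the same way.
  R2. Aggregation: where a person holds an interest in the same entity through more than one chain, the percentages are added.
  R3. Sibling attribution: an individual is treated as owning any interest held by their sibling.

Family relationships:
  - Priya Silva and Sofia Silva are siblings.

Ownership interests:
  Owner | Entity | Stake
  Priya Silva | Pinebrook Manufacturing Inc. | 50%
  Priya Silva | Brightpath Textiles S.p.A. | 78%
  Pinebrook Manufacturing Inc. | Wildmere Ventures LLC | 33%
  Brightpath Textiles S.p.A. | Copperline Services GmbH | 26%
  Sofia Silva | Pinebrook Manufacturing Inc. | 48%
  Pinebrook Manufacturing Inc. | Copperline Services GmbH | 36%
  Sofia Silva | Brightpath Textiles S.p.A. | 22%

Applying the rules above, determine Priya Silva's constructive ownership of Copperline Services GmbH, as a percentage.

61.28%

By sibling attribution (R3), Priya Silva is treated as also owning Sofia Silva's interest in Brightpath Textiles S.p.A, giving 78% + 22% = 100%.
By sibling attribution (R3), Priya Silva is treated as also owning Sofia Silva's interest in Pinebrook Manufacturing Inc, giving 50% + 48% = 98%.
Chain via Brightpath Textiles S.p.A. (R1): 100% × 26% = 26% of Copperline Services GmbH.
Chain via Pinebrook Manufacturing Inc. (R1): 98% × 36% = 35.28% of Copperline Services GmbH.
Aggregating (R2): 26% + 35.28% = 61.28%.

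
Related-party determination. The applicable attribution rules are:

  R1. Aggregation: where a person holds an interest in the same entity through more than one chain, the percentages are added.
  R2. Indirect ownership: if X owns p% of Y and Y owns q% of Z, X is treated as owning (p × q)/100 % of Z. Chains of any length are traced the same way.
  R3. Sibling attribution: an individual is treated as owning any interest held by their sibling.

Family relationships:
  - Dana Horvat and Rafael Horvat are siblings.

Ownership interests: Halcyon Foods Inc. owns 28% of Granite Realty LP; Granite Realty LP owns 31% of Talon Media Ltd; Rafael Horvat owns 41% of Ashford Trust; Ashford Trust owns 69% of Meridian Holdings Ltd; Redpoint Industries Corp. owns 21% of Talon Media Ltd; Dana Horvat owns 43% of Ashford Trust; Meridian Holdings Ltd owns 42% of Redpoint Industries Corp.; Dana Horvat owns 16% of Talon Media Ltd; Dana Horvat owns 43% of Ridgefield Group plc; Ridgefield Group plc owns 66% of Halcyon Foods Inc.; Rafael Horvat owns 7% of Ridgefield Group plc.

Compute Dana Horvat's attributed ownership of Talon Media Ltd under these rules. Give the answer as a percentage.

By sibling attribution (R3), Dana Horvat is treated as also owning Rafael Horvat's interest in Ashford Trust, giving 43% + 41% = 84%.
By sibling attribution (R3), Dana Horvat is treated as also owning Rafael Horvat's interest in Ridgefield Group plc, giving 43% + 7% = 50%.
Chain via Ashford Trust → Meridian Holdings Ltd → Redpoint Industries Corp. (R2): 84% × 69% × 42% × 21% = 5.112072% of Talon Media Ltd.
Chain via Ridgefield Group plc → Halcyon Foods Inc. → Granite Realty LP (R2): 50% × 66% × 28% × 31% = 2.8644% of Talon Media Ltd.
Direct interest in Talon Media Ltd: 16%.
Aggregating (R1): 5.112072% + 2.8644% + 16% = 23.976472%.

23.976472%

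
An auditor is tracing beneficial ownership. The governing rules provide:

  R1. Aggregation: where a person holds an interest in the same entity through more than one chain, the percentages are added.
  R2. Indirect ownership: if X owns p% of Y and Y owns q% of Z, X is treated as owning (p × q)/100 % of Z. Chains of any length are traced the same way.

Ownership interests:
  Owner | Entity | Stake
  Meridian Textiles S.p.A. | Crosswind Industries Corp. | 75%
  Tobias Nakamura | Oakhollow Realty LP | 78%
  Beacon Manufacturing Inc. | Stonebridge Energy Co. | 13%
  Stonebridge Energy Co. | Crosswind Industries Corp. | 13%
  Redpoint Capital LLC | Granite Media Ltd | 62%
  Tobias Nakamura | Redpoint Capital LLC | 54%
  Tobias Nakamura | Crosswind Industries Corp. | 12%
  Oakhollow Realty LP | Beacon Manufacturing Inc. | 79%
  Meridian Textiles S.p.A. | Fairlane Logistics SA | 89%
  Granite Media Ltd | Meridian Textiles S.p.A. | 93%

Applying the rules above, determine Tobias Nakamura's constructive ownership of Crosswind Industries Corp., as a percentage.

36.393678%

Chain via Redpoint Capital LLC → Granite Media Ltd → Meridian Textiles S.p.A. (R2): 54% × 62% × 93% × 75% = 23.3523% of Crosswind Industries Corp.
Chain via Oakhollow Realty LP → Beacon Manufacturing Inc. → Stonebridge Energy Co. (R2): 78% × 79% × 13% × 13% = 1.041378% of Crosswind Industries Corp.
Direct interest in Crosswind Industries Corp: 12%.
Aggregating (R1): 23.3523% + 1.041378% + 12% = 36.393678%.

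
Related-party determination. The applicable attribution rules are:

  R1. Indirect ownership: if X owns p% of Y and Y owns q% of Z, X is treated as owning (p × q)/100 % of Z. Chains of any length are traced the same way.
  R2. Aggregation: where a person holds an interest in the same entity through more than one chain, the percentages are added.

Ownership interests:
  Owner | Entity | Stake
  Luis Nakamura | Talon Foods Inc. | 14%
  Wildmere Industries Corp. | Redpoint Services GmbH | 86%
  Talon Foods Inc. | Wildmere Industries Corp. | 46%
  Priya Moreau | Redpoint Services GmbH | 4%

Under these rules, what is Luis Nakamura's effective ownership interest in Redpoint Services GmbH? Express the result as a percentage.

Chain via Talon Foods Inc. → Wildmere Industries Corp. (R1): 14% × 46% × 86% = 5.5384% of Redpoint Services GmbH.

5.5384%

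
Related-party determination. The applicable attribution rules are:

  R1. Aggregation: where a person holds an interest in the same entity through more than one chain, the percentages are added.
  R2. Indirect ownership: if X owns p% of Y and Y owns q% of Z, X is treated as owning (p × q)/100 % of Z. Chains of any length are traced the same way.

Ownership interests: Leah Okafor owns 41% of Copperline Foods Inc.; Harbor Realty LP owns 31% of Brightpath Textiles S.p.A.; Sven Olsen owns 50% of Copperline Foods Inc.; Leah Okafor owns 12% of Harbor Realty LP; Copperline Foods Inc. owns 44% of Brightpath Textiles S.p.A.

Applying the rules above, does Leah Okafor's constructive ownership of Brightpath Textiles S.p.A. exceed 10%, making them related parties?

Chain via Copperline Foods Inc. (R2): 41% × 44% = 18.04% of Brightpath Textiles S.p.A.
Chain via Harbor Realty LP (R2): 12% × 31% = 3.72% of Brightpath Textiles S.p.A.
Aggregating (R1): 18.04% + 3.72% = 21.76%.
21.76% exceeds the 10% threshold, so Leah is a related party to Brightpath Textiles S.p.A.

Yes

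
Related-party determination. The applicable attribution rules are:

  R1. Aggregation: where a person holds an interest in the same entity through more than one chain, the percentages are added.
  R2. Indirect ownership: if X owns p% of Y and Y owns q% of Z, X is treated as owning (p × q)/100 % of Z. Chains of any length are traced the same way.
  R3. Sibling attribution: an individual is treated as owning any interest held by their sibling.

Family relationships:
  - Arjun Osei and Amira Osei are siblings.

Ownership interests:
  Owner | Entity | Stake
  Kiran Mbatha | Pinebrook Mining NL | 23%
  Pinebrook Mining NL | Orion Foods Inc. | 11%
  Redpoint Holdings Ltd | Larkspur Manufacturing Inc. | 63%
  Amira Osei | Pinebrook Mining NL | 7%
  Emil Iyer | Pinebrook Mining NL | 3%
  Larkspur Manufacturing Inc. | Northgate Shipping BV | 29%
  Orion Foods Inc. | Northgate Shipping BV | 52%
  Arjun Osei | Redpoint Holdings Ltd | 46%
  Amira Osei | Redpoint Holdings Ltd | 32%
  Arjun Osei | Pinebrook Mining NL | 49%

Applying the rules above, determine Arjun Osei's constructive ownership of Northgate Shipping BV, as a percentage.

17.4538%

By sibling attribution (R3), Arjun Osei is treated as also owning Amira Osei's interest in Redpoint Holdings Ltd, giving 46% + 32% = 78%.
By sibling attribution (R3), Arjun Osei is treated as also owning Amira Osei's interest in Pinebrook Mining NL, giving 49% + 7% = 56%.
Chain via Redpoint Holdings Ltd → Larkspur Manufacturing Inc. (R2): 78% × 63% × 29% = 14.2506% of Northgate Shipping BV.
Chain via Pinebrook Mining NL → Orion Foods Inc. (R2): 56% × 11% × 52% = 3.2032% of Northgate Shipping BV.
Aggregating (R1): 14.2506% + 3.2032% = 17.4538%.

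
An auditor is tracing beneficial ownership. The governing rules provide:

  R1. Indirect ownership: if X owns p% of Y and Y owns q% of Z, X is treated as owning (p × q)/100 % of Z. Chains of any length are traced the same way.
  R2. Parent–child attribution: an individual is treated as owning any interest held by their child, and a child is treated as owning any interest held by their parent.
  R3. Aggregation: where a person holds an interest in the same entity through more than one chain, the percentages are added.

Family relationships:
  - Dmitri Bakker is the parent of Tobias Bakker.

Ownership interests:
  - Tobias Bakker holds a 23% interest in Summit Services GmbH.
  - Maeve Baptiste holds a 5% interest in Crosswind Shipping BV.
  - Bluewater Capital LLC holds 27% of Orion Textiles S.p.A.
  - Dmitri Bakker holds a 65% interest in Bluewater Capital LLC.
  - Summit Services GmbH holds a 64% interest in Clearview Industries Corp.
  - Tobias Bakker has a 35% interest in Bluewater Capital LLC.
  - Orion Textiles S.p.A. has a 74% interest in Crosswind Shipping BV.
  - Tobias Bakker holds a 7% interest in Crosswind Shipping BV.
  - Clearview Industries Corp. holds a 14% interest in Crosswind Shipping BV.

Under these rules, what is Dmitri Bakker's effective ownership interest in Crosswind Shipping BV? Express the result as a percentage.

29.0408%

By parent–child attribution (R2), Dmitri Bakker is treated as also owning Tobias Bakker's interest in Bluewater Capital LLC, giving 65% + 35% = 100%.
By parent–child attribution (R2), Dmitri Bakker is treated as owning Tobias Bakker's 23% interest in Summit Services GmbH.
By parent–child attribution (R2), Dmitri Bakker is treated as owning Tobias Bakker's 7% interest in Crosswind Shipping BV.
Chain via Bluewater Capital LLC → Orion Textiles S.p.A. (R1): 100% × 27% × 74% = 19.98% of Crosswind Shipping BV.
Chain via Summit Services GmbH → Clearview Industries Corp. (R1): 23% × 64% × 14% = 2.0608% of Crosswind Shipping BV.
Direct interest in Crosswind Shipping BV: 7%.
Aggregating (R3): 19.98% + 2.0608% + 7% = 29.0408%.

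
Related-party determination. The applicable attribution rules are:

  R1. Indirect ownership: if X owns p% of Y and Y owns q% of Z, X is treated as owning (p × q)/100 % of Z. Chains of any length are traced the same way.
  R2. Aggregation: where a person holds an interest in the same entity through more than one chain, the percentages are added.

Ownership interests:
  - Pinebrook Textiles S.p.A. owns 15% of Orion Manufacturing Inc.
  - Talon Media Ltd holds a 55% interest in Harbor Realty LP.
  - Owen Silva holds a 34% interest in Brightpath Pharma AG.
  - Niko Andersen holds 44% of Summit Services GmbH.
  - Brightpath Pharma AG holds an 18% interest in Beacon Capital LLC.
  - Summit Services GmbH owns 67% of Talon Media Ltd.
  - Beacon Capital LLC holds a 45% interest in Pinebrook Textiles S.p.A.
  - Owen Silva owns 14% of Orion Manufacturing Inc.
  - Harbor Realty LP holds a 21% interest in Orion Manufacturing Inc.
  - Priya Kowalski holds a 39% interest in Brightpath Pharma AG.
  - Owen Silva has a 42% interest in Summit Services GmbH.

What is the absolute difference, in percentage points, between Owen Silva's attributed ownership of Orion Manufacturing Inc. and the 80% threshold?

Chain via Summit Services GmbH → Talon Media Ltd → Harbor Realty LP (R1): 42% × 67% × 55% × 21% = 3.25017% of Orion Manufacturing Inc.
Chain via Brightpath Pharma AG → Beacon Capital LLC → Pinebrook Textiles S.p.A. (R1): 34% × 18% × 45% × 15% = 0.4131% of Orion Manufacturing Inc.
Direct interest in Orion Manufacturing Inc: 14%.
Aggregating (R2): 3.25017% + 0.4131% + 14% = 17.66327%.
17.66327% falls short of the 80% threshold by 62.33673 percentage points.

62.33673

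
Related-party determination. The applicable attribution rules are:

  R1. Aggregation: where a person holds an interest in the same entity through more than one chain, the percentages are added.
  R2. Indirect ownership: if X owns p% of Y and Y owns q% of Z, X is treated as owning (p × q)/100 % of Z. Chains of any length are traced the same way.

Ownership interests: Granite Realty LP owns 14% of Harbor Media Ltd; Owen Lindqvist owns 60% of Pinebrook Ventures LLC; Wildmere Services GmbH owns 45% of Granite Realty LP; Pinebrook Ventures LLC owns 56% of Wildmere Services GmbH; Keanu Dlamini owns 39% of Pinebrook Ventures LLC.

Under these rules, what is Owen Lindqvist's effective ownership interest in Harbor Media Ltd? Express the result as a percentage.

Chain via Pinebrook Ventures LLC → Wildmere Services GmbH → Granite Realty LP (R2): 60% × 56% × 45% × 14% = 2.1168% of Harbor Media Ltd.

2.1168%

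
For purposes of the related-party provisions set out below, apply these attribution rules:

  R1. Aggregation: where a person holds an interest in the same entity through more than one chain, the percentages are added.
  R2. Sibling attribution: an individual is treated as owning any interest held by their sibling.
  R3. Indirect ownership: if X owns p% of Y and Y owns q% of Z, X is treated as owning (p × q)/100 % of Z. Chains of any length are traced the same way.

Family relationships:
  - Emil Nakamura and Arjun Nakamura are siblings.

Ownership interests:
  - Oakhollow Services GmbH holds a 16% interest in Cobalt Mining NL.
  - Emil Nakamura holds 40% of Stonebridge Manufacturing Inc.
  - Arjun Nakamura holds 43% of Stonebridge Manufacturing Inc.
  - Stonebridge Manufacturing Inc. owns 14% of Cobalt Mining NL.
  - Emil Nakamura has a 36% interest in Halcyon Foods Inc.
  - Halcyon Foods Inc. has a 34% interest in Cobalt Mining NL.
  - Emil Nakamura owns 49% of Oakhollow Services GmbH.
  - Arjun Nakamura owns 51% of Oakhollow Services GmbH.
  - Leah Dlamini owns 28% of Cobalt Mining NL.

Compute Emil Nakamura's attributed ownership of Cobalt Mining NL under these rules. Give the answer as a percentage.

39.86%

By sibling attribution (R2), Emil Nakamura is treated as also owning Arjun Nakamura's interest in Stonebridge Manufacturing Inc, giving 40% + 43% = 83%.
By sibling attribution (R2), Emil Nakamura is treated as also owning Arjun Nakamura's interest in Oakhollow Services GmbH, giving 49% + 51% = 100%.
Chain via Stonebridge Manufacturing Inc. (R3): 83% × 14% = 11.62% of Cobalt Mining NL.
Chain via Halcyon Foods Inc. (R3): 36% × 34% = 12.24% of Cobalt Mining NL.
Chain via Oakhollow Services GmbH (R3): 100% × 16% = 16% of Cobalt Mining NL.
Aggregating (R1): 11.62% + 12.24% + 16% = 39.86%.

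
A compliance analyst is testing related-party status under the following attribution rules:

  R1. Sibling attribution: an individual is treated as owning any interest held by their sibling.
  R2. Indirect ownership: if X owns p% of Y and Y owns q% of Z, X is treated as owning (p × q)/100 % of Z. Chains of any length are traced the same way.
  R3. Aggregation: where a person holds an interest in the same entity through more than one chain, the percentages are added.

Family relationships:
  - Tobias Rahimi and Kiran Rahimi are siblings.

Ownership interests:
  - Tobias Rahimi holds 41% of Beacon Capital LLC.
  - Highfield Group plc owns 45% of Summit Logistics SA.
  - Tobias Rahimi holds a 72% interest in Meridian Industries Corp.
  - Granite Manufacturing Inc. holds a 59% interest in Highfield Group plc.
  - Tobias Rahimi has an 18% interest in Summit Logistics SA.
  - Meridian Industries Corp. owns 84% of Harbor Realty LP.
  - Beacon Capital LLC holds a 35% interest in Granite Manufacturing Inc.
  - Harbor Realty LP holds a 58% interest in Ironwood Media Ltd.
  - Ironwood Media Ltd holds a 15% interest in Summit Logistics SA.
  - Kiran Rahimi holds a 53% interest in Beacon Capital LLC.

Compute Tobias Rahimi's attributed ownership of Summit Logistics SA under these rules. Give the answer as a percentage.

31.99671%

By sibling attribution (R1), Tobias Rahimi is treated as also owning Kiran Rahimi's interest in Beacon Capital LLC, giving 41% + 53% = 94%.
Chain via Meridian Industries Corp. → Harbor Realty LP → Ironwood Media Ltd (R2): 72% × 84% × 58% × 15% = 5.26176% of Summit Logistics SA.
Chain via Beacon Capital LLC → Granite Manufacturing Inc. → Highfield Group plc (R2): 94% × 35% × 59% × 45% = 8.73495% of Summit Logistics SA.
Direct interest in Summit Logistics SA: 18%.
Aggregating (R3): 5.26176% + 8.73495% + 18% = 31.99671%.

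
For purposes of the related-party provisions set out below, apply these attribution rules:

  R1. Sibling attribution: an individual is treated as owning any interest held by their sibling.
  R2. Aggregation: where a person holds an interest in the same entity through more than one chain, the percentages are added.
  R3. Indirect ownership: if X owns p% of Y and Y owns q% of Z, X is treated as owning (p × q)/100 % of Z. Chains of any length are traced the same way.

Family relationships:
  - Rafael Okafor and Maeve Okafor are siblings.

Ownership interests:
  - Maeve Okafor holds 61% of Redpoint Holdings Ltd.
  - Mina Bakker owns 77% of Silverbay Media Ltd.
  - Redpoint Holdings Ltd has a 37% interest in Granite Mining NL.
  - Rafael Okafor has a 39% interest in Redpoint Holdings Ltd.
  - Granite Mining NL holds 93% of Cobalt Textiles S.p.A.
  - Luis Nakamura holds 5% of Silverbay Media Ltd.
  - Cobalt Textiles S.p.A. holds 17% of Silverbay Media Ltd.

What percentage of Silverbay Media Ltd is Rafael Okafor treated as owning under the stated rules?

By sibling attribution (R1), Rafael Okafor is treated as also owning Maeve Okafor's interest in Redpoint Holdings Ltd, giving 39% + 61% = 100%.
Chain via Redpoint Holdings Ltd → Granite Mining NL → Cobalt Textiles S.p.A. (R3): 100% × 37% × 93% × 17% = 5.8497% of Silverbay Media Ltd.

5.8497%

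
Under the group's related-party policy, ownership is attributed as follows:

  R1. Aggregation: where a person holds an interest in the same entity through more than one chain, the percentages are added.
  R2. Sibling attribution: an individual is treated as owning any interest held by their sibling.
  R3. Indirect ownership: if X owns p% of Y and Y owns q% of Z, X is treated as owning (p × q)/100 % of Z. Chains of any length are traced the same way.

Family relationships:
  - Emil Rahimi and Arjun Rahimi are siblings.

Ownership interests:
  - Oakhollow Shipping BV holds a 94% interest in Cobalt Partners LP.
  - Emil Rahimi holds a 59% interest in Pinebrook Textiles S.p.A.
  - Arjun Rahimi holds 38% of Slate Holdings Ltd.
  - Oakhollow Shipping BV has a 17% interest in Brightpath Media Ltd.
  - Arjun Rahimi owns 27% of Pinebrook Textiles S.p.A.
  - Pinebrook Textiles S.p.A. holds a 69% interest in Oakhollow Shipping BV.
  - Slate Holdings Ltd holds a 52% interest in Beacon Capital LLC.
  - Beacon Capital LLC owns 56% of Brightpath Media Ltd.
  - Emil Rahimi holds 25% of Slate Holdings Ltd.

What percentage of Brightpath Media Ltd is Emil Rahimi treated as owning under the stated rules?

28.4334%

By sibling attribution (R2), Emil Rahimi is treated as also owning Arjun Rahimi's interest in Pinebrook Textiles S.p.A, giving 59% + 27% = 86%.
By sibling attribution (R2), Emil Rahimi is treated as also owning Arjun Rahimi's interest in Slate Holdings Ltd, giving 25% + 38% = 63%.
Chain via Pinebrook Textiles S.p.A. → Oakhollow Shipping BV (R3): 86% × 69% × 17% = 10.0878% of Brightpath Media Ltd.
Chain via Slate Holdings Ltd → Beacon Capital LLC (R3): 63% × 52% × 56% = 18.3456% of Brightpath Media Ltd.
Aggregating (R1): 10.0878% + 18.3456% = 28.4334%.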